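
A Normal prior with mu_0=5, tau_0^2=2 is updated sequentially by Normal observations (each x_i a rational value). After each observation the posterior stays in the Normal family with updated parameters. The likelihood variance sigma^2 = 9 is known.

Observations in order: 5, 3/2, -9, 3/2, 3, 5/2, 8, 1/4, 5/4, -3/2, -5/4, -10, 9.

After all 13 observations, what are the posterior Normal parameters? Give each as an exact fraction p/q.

mu_0=131/70, tau_0^2=18/35

obs 1: x=5 → posterior Normal(5, 18/11)
obs 2: x=3/2 → posterior Normal(58/13, 18/13)
obs 3: x=-9 → posterior Normal(8/3, 6/5)
obs 4: x=3/2 → posterior Normal(43/17, 18/17)
obs 5: x=3 → posterior Normal(49/19, 18/19)
obs 6: x=5/2 → posterior Normal(18/7, 6/7)
obs 7: x=8 → posterior Normal(70/23, 18/23)
obs 8: x=1/4 → posterior Normal(141/50, 18/25)
obs 9: x=5/4 → posterior Normal(73/27, 2/3)
obs 10: x=-3/2 → posterior Normal(70/29, 18/29)
obs 11: x=-5/4 → posterior Normal(135/62, 18/31)
obs 12: x=-10 → posterior Normal(95/66, 6/11)
obs 13: x=9 → posterior Normal(131/70, 18/35)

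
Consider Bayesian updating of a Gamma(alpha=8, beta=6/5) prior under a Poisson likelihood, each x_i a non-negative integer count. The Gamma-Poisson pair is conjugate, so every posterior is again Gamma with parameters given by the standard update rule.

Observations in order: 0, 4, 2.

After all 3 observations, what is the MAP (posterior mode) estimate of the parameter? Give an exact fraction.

obs 1: x=0 → posterior Gamma(8, 11/5)
obs 2: x=4 → posterior Gamma(12, 16/5)
obs 3: x=2 → posterior Gamma(14, 21/5)

65/21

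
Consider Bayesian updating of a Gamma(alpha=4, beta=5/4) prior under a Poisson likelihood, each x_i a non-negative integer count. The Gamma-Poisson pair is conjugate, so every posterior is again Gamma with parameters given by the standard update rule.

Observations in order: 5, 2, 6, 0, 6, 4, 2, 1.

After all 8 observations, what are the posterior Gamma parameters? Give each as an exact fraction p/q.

alpha=30, beta=37/4

obs 1: x=5 → posterior Gamma(9, 9/4)
obs 2: x=2 → posterior Gamma(11, 13/4)
obs 3: x=6 → posterior Gamma(17, 17/4)
obs 4: x=0 → posterior Gamma(17, 21/4)
obs 5: x=6 → posterior Gamma(23, 25/4)
obs 6: x=4 → posterior Gamma(27, 29/4)
obs 7: x=2 → posterior Gamma(29, 33/4)
obs 8: x=1 → posterior Gamma(30, 37/4)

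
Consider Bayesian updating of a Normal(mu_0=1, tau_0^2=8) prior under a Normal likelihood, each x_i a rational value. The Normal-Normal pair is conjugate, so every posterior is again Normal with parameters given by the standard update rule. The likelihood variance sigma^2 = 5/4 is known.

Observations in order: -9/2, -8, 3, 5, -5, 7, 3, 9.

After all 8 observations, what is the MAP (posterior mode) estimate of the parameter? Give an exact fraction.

103/87

obs 1: x=-9/2 → posterior Normal(-139/37, 40/37)
obs 2: x=-8 → posterior Normal(-395/69, 40/69)
obs 3: x=3 → posterior Normal(-299/101, 40/101)
obs 4: x=5 → posterior Normal(-139/133, 40/133)
obs 5: x=-5 → posterior Normal(-299/165, 8/33)
obs 6: x=7 → posterior Normal(-75/197, 40/197)
obs 7: x=3 → posterior Normal(21/229, 40/229)
obs 8: x=9 → posterior Normal(103/87, 40/261)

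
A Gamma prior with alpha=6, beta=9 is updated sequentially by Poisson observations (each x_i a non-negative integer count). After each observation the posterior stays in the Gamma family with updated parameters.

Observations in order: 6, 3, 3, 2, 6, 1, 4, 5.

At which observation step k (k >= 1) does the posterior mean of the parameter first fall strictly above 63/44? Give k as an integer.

k = 3

obs 1: x=6 → posterior Gamma(12, 10)
obs 2: x=3 → posterior Gamma(15, 11)
obs 3: x=3 → posterior Gamma(18, 12)
obs 4: x=2 → posterior Gamma(20, 13)
obs 5: x=6 → posterior Gamma(26, 14)
obs 6: x=1 → posterior Gamma(27, 15)
obs 7: x=4 → posterior Gamma(31, 16)
obs 8: x=5 → posterior Gamma(36, 17)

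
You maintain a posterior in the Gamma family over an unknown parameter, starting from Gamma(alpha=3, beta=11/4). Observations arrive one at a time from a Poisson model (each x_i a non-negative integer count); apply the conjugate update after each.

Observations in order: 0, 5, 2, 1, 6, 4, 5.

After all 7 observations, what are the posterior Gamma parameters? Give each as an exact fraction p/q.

alpha=26, beta=39/4

obs 1: x=0 → posterior Gamma(3, 15/4)
obs 2: x=5 → posterior Gamma(8, 19/4)
obs 3: x=2 → posterior Gamma(10, 23/4)
obs 4: x=1 → posterior Gamma(11, 27/4)
obs 5: x=6 → posterior Gamma(17, 31/4)
obs 6: x=4 → posterior Gamma(21, 35/4)
obs 7: x=5 → posterior Gamma(26, 39/4)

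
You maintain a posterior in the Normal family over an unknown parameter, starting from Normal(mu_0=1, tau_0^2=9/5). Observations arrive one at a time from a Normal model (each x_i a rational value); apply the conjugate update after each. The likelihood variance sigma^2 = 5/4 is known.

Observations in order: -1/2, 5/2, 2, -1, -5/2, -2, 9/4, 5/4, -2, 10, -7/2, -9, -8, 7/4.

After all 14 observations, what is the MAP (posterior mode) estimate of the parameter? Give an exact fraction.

-290/529

obs 1: x=-1/2 → posterior Normal(7/61, 45/61)
obs 2: x=5/2 → posterior Normal(1, 45/97)
obs 3: x=2 → posterior Normal(169/133, 45/133)
obs 4: x=-1 → posterior Normal(133/169, 45/169)
obs 5: x=-5/2 → posterior Normal(43/205, 9/41)
obs 6: x=-2 → posterior Normal(-29/241, 45/241)
obs 7: x=9/4 → posterior Normal(52/277, 45/277)
obs 8: x=5/4 → posterior Normal(97/313, 45/313)
obs 9: x=-2 → posterior Normal(25/349, 45/349)
obs 10: x=10 → posterior Normal(1, 9/77)
obs 11: x=-7/2 → posterior Normal(259/421, 45/421)
obs 12: x=-9 → posterior Normal(-65/457, 45/457)
obs 13: x=-8 → posterior Normal(-353/493, 45/493)
obs 14: x=7/4 → posterior Normal(-290/529, 45/529)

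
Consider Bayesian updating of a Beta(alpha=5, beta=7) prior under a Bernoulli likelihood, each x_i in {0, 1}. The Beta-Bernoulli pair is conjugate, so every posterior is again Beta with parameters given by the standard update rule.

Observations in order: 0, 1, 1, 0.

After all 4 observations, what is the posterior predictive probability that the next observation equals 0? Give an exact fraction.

9/16

obs 1: x=0 → posterior Beta(5, 8)
obs 2: x=1 → posterior Beta(6, 8)
obs 3: x=1 → posterior Beta(7, 8)
obs 4: x=0 → posterior Beta(7, 9)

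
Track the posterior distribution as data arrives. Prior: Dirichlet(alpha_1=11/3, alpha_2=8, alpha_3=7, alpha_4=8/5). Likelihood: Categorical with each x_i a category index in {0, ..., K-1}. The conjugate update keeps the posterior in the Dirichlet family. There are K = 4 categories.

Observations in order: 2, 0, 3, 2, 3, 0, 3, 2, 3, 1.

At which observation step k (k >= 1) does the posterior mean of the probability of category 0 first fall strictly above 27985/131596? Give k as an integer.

obs 1: x=2 → posterior Dirichlet(11/3, 8, 8, 8/5)
obs 2: x=0 → posterior Dirichlet(14/3, 8, 8, 8/5)
obs 3: x=3 → posterior Dirichlet(14/3, 8, 8, 13/5)
obs 4: x=2 → posterior Dirichlet(14/3, 8, 9, 13/5)
obs 5: x=3 → posterior Dirichlet(14/3, 8, 9, 18/5)
obs 6: x=0 → posterior Dirichlet(17/3, 8, 9, 18/5)
obs 7: x=3 → posterior Dirichlet(17/3, 8, 9, 23/5)
obs 8: x=2 → posterior Dirichlet(17/3, 8, 10, 23/5)
obs 9: x=3 → posterior Dirichlet(17/3, 8, 10, 28/5)
obs 10: x=1 → posterior Dirichlet(17/3, 9, 10, 28/5)

k = 6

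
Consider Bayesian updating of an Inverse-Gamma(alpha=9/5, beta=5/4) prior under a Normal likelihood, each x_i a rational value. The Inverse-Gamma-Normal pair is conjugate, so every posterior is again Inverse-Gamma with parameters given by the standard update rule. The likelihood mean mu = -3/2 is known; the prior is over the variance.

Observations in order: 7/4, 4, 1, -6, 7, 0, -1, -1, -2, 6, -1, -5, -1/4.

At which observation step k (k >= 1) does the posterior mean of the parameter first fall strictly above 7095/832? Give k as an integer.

obs 1: x=7/4 → posterior Inverse-Gamma(23/10, 209/32)
obs 2: x=4 → posterior Inverse-Gamma(14/5, 693/32)
obs 3: x=1 → posterior Inverse-Gamma(33/10, 793/32)
obs 4: x=-6 → posterior Inverse-Gamma(19/5, 1117/32)
obs 5: x=7 → posterior Inverse-Gamma(43/10, 2273/32)
obs 6: x=0 → posterior Inverse-Gamma(24/5, 2309/32)
obs 7: x=-1 → posterior Inverse-Gamma(53/10, 2313/32)
obs 8: x=-1 → posterior Inverse-Gamma(29/5, 2317/32)
obs 9: x=-2 → posterior Inverse-Gamma(63/10, 2321/32)
obs 10: x=6 → posterior Inverse-Gamma(34/5, 3221/32)
obs 11: x=-1 → posterior Inverse-Gamma(73/10, 3225/32)
obs 12: x=-5 → posterior Inverse-Gamma(39/5, 3421/32)
obs 13: x=-1/4 → posterior Inverse-Gamma(83/10, 1723/16)

k = 2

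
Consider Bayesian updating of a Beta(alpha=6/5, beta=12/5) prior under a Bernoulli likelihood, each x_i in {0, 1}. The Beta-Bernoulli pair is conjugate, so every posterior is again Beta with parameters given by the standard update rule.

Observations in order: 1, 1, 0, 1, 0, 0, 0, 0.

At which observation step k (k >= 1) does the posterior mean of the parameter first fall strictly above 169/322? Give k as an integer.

obs 1: x=1 → posterior Beta(11/5, 12/5)
obs 2: x=1 → posterior Beta(16/5, 12/5)
obs 3: x=0 → posterior Beta(16/5, 17/5)
obs 4: x=1 → posterior Beta(21/5, 17/5)
obs 5: x=0 → posterior Beta(21/5, 22/5)
obs 6: x=0 → posterior Beta(21/5, 27/5)
obs 7: x=0 → posterior Beta(21/5, 32/5)
obs 8: x=0 → posterior Beta(21/5, 37/5)

k = 2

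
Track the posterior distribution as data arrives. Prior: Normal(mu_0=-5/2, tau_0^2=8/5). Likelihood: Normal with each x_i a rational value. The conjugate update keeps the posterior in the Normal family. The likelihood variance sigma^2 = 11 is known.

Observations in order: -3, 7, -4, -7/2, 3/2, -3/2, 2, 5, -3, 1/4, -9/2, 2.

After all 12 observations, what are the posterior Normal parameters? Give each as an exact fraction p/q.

mu_0=-303/302, tau_0^2=88/151

obs 1: x=-3 → posterior Normal(-323/126, 88/63)
obs 2: x=7 → posterior Normal(-211/142, 88/71)
obs 3: x=-4 → posterior Normal(-275/158, 88/79)
obs 4: x=-7/2 → posterior Normal(-331/174, 88/87)
obs 5: x=3/2 → posterior Normal(-307/190, 88/95)
obs 6: x=-3/2 → posterior Normal(-331/206, 88/103)
obs 7: x=2 → posterior Normal(-299/222, 88/111)
obs 8: x=5 → posterior Normal(-219/238, 88/119)
obs 9: x=-3 → posterior Normal(-267/254, 88/127)
obs 10: x=1/4 → posterior Normal(-263/270, 88/135)
obs 11: x=-9/2 → posterior Normal(-335/286, 8/13)
obs 12: x=2 → posterior Normal(-303/302, 88/151)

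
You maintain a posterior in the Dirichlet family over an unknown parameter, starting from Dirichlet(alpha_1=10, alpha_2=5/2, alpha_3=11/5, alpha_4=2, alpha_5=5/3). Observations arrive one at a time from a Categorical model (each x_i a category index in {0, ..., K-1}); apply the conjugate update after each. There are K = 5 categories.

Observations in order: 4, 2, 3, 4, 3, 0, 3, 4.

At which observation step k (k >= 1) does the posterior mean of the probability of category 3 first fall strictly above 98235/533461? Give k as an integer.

obs 1: x=4 → posterior Dirichlet(10, 5/2, 11/5, 2, 8/3)
obs 2: x=2 → posterior Dirichlet(10, 5/2, 16/5, 2, 8/3)
obs 3: x=3 → posterior Dirichlet(10, 5/2, 16/5, 3, 8/3)
obs 4: x=4 → posterior Dirichlet(10, 5/2, 16/5, 3, 11/3)
obs 5: x=3 → posterior Dirichlet(10, 5/2, 16/5, 4, 11/3)
obs 6: x=0 → posterior Dirichlet(11, 5/2, 16/5, 4, 11/3)
obs 7: x=3 → posterior Dirichlet(11, 5/2, 16/5, 5, 11/3)
obs 8: x=4 → posterior Dirichlet(11, 5/2, 16/5, 5, 14/3)

k = 7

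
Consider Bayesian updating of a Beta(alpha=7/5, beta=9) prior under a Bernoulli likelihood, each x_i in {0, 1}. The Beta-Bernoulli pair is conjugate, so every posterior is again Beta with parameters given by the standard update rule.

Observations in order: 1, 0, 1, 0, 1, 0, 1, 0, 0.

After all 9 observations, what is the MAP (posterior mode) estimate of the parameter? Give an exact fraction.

22/87

obs 1: x=1 → posterior Beta(12/5, 9)
obs 2: x=0 → posterior Beta(12/5, 10)
obs 3: x=1 → posterior Beta(17/5, 10)
obs 4: x=0 → posterior Beta(17/5, 11)
obs 5: x=1 → posterior Beta(22/5, 11)
obs 6: x=0 → posterior Beta(22/5, 12)
obs 7: x=1 → posterior Beta(27/5, 12)
obs 8: x=0 → posterior Beta(27/5, 13)
obs 9: x=0 → posterior Beta(27/5, 14)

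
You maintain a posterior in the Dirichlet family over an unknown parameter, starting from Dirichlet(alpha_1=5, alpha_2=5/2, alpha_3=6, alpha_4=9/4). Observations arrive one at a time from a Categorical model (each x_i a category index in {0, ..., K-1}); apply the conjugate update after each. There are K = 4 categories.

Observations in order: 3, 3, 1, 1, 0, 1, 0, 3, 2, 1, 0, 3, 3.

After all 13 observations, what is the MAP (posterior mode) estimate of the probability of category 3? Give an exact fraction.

25/99

obs 1: x=3 → posterior Dirichlet(5, 5/2, 6, 13/4)
obs 2: x=3 → posterior Dirichlet(5, 5/2, 6, 17/4)
obs 3: x=1 → posterior Dirichlet(5, 7/2, 6, 17/4)
obs 4: x=1 → posterior Dirichlet(5, 9/2, 6, 17/4)
obs 5: x=0 → posterior Dirichlet(6, 9/2, 6, 17/4)
obs 6: x=1 → posterior Dirichlet(6, 11/2, 6, 17/4)
obs 7: x=0 → posterior Dirichlet(7, 11/2, 6, 17/4)
obs 8: x=3 → posterior Dirichlet(7, 11/2, 6, 21/4)
obs 9: x=2 → posterior Dirichlet(7, 11/2, 7, 21/4)
obs 10: x=1 → posterior Dirichlet(7, 13/2, 7, 21/4)
obs 11: x=0 → posterior Dirichlet(8, 13/2, 7, 21/4)
obs 12: x=3 → posterior Dirichlet(8, 13/2, 7, 25/4)
obs 13: x=3 → posterior Dirichlet(8, 13/2, 7, 29/4)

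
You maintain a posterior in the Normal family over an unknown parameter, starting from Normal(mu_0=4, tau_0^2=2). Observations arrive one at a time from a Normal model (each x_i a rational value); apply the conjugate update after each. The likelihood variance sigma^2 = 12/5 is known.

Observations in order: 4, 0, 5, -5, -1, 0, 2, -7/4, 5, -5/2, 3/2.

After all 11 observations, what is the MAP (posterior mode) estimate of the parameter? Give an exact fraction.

241/244

obs 1: x=4 → posterior Normal(4, 12/11)
obs 2: x=0 → posterior Normal(11/4, 3/4)
obs 3: x=5 → posterior Normal(23/7, 4/7)
obs 4: x=-5 → posterior Normal(22/13, 6/13)
obs 5: x=-1 → posterior Normal(39/31, 12/31)
obs 6: x=0 → posterior Normal(13/12, 1/3)
obs 7: x=2 → posterior Normal(49/41, 12/41)
obs 8: x=-7/4 → posterior Normal(7/8, 6/23)
obs 9: x=5 → posterior Normal(87/68, 4/17)
obs 10: x=-5/2 → posterior Normal(211/224, 3/14)
obs 11: x=3/2 → posterior Normal(241/244, 12/61)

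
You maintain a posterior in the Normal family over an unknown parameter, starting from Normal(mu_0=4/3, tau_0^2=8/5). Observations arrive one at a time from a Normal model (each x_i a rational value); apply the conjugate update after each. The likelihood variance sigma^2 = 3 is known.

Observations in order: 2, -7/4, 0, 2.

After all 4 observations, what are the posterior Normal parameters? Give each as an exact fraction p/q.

mu_0=38/47, tau_0^2=24/47

obs 1: x=2 → posterior Normal(36/23, 24/23)
obs 2: x=-7/4 → posterior Normal(22/31, 24/31)
obs 3: x=0 → posterior Normal(22/39, 8/13)
obs 4: x=2 → posterior Normal(38/47, 24/47)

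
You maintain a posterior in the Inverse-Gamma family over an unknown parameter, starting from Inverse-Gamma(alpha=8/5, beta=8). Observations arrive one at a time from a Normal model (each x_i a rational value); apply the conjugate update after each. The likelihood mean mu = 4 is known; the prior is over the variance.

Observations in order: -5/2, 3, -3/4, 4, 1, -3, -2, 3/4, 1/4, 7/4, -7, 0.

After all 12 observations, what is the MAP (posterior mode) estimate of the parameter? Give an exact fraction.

3425/172

obs 1: x=-5/2 → posterior Inverse-Gamma(21/10, 233/8)
obs 2: x=3 → posterior Inverse-Gamma(13/5, 237/8)
obs 3: x=-3/4 → posterior Inverse-Gamma(31/10, 1309/32)
obs 4: x=4 → posterior Inverse-Gamma(18/5, 1309/32)
obs 5: x=1 → posterior Inverse-Gamma(41/10, 1453/32)
obs 6: x=-3 → posterior Inverse-Gamma(23/5, 2237/32)
obs 7: x=-2 → posterior Inverse-Gamma(51/10, 2813/32)
obs 8: x=3/4 → posterior Inverse-Gamma(28/5, 1491/16)
obs 9: x=1/4 → posterior Inverse-Gamma(61/10, 3207/32)
obs 10: x=7/4 → posterior Inverse-Gamma(33/5, 411/4)
obs 11: x=-7 → posterior Inverse-Gamma(71/10, 653/4)
obs 12: x=0 → posterior Inverse-Gamma(38/5, 685/4)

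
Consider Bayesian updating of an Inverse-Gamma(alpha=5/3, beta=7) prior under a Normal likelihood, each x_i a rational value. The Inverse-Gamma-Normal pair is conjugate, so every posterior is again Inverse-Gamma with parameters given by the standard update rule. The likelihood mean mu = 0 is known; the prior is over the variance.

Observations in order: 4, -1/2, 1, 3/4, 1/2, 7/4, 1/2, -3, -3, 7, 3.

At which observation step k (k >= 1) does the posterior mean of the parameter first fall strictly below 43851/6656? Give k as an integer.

obs 1: x=4 → posterior Inverse-Gamma(13/6, 15)
obs 2: x=-1/2 → posterior Inverse-Gamma(8/3, 121/8)
obs 3: x=1 → posterior Inverse-Gamma(19/6, 125/8)
obs 4: x=3/4 → posterior Inverse-Gamma(11/3, 509/32)
obs 5: x=1/2 → posterior Inverse-Gamma(25/6, 513/32)
obs 6: x=7/4 → posterior Inverse-Gamma(14/3, 281/16)
obs 7: x=1/2 → posterior Inverse-Gamma(31/6, 283/16)
obs 8: x=-3 → posterior Inverse-Gamma(17/3, 355/16)
obs 9: x=-3 → posterior Inverse-Gamma(37/6, 427/16)
obs 10: x=7 → posterior Inverse-Gamma(20/3, 819/16)
obs 11: x=3 → posterior Inverse-Gamma(43/6, 891/16)

k = 4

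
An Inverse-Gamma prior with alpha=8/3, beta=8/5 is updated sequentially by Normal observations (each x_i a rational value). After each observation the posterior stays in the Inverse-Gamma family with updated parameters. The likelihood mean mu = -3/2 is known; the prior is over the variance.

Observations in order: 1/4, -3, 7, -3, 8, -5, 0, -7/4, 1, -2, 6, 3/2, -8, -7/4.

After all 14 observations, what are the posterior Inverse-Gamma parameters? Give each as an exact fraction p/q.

obs 1: x=1/4 → posterior Inverse-Gamma(19/6, 501/160)
obs 2: x=-3 → posterior Inverse-Gamma(11/3, 681/160)
obs 3: x=7 → posterior Inverse-Gamma(25/6, 6461/160)
obs 4: x=-3 → posterior Inverse-Gamma(14/3, 6641/160)
obs 5: x=8 → posterior Inverse-Gamma(31/6, 13861/160)
obs 6: x=-5 → posterior Inverse-Gamma(17/3, 14841/160)
obs 7: x=0 → posterior Inverse-Gamma(37/6, 15021/160)
obs 8: x=-7/4 → posterior Inverse-Gamma(20/3, 7513/80)
obs 9: x=1 → posterior Inverse-Gamma(43/6, 7763/80)
obs 10: x=-2 → posterior Inverse-Gamma(23/3, 7773/80)
obs 11: x=6 → posterior Inverse-Gamma(49/6, 10023/80)
obs 12: x=3/2 → posterior Inverse-Gamma(26/3, 10383/80)
obs 13: x=-8 → posterior Inverse-Gamma(55/6, 12073/80)
obs 14: x=-7/4 → posterior Inverse-Gamma(29/3, 24151/160)

alpha=29/3, beta=24151/160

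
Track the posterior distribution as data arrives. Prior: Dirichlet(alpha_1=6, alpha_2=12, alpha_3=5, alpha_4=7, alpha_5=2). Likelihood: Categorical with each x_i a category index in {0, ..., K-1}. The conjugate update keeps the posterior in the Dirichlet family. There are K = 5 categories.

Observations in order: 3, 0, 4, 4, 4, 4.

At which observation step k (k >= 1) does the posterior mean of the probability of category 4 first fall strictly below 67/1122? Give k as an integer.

k = 2

obs 1: x=3 → posterior Dirichlet(6, 12, 5, 8, 2)
obs 2: x=0 → posterior Dirichlet(7, 12, 5, 8, 2)
obs 3: x=4 → posterior Dirichlet(7, 12, 5, 8, 3)
obs 4: x=4 → posterior Dirichlet(7, 12, 5, 8, 4)
obs 5: x=4 → posterior Dirichlet(7, 12, 5, 8, 5)
obs 6: x=4 → posterior Dirichlet(7, 12, 5, 8, 6)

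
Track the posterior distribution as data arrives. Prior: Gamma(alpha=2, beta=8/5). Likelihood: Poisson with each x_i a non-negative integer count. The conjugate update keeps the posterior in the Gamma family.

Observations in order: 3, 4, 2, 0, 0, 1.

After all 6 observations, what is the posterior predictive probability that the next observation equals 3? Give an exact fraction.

412491074836522293248000/3177070365797955661914307

obs 1: x=3 → posterior Gamma(5, 13/5)
obs 2: x=4 → posterior Gamma(9, 18/5)
obs 3: x=2 → posterior Gamma(11, 23/5)
obs 4: x=0 → posterior Gamma(11, 28/5)
obs 5: x=0 → posterior Gamma(11, 33/5)
obs 6: x=1 → posterior Gamma(12, 38/5)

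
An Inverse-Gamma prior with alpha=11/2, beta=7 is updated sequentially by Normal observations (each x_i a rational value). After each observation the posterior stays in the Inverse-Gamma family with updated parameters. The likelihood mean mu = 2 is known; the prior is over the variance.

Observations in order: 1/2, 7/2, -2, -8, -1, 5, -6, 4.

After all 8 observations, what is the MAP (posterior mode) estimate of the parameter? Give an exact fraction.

21/2

obs 1: x=1/2 → posterior Inverse-Gamma(6, 65/8)
obs 2: x=7/2 → posterior Inverse-Gamma(13/2, 37/4)
obs 3: x=-2 → posterior Inverse-Gamma(7, 69/4)
obs 4: x=-8 → posterior Inverse-Gamma(15/2, 269/4)
obs 5: x=-1 → posterior Inverse-Gamma(8, 287/4)
obs 6: x=5 → posterior Inverse-Gamma(17/2, 305/4)
obs 7: x=-6 → posterior Inverse-Gamma(9, 433/4)
obs 8: x=4 → posterior Inverse-Gamma(19/2, 441/4)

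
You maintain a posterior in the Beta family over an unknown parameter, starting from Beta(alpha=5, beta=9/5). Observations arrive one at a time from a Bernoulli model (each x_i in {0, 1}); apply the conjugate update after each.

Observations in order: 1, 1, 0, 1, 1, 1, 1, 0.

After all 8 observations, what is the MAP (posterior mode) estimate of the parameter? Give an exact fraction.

25/32

obs 1: x=1 → posterior Beta(6, 9/5)
obs 2: x=1 → posterior Beta(7, 9/5)
obs 3: x=0 → posterior Beta(7, 14/5)
obs 4: x=1 → posterior Beta(8, 14/5)
obs 5: x=1 → posterior Beta(9, 14/5)
obs 6: x=1 → posterior Beta(10, 14/5)
obs 7: x=1 → posterior Beta(11, 14/5)
obs 8: x=0 → posterior Beta(11, 19/5)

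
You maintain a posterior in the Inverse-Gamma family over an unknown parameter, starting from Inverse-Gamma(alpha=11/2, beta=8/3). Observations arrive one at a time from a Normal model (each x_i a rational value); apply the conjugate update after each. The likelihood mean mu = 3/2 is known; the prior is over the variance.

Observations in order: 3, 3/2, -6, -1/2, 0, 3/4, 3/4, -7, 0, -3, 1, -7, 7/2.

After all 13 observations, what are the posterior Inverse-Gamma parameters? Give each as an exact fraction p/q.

alpha=12, beta=5819/48

obs 1: x=3 → posterior Inverse-Gamma(6, 91/24)
obs 2: x=3/2 → posterior Inverse-Gamma(13/2, 91/24)
obs 3: x=-6 → posterior Inverse-Gamma(7, 383/12)
obs 4: x=-1/2 → posterior Inverse-Gamma(15/2, 407/12)
obs 5: x=0 → posterior Inverse-Gamma(8, 841/24)
obs 6: x=3/4 → posterior Inverse-Gamma(17/2, 3391/96)
obs 7: x=3/4 → posterior Inverse-Gamma(9, 1709/48)
obs 8: x=-7 → posterior Inverse-Gamma(19/2, 3443/48)
obs 9: x=0 → posterior Inverse-Gamma(10, 3497/48)
obs 10: x=-3 → posterior Inverse-Gamma(21/2, 3983/48)
obs 11: x=1 → posterior Inverse-Gamma(11, 3989/48)
obs 12: x=-7 → posterior Inverse-Gamma(23/2, 5723/48)
obs 13: x=7/2 → posterior Inverse-Gamma(12, 5819/48)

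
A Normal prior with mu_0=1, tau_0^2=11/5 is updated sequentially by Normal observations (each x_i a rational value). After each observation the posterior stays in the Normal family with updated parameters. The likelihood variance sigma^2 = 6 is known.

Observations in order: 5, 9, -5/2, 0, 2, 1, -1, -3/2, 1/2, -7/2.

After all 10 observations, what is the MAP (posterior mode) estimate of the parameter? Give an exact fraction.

obs 1: x=5 → posterior Normal(85/41, 66/41)
obs 2: x=9 → posterior Normal(46/13, 33/26)
obs 3: x=-5/2 → posterior Normal(313/126, 22/21)
obs 4: x=0 → posterior Normal(313/148, 33/37)
obs 5: x=2 → posterior Normal(21/10, 66/85)
obs 6: x=1 → posterior Normal(379/192, 11/16)
obs 7: x=-1 → posterior Normal(357/214, 66/107)
obs 8: x=-3/2 → posterior Normal(81/59, 33/59)
obs 9: x=1/2 → posterior Normal(335/258, 22/43)
obs 10: x=-7/2 → posterior Normal(129/140, 33/70)

129/140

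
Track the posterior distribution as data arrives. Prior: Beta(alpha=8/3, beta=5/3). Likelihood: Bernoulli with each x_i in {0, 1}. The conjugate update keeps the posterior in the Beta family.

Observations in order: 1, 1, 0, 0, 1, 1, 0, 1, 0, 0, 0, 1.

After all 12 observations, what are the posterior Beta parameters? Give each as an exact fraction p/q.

alpha=26/3, beta=23/3

obs 1: x=1 → posterior Beta(11/3, 5/3)
obs 2: x=1 → posterior Beta(14/3, 5/3)
obs 3: x=0 → posterior Beta(14/3, 8/3)
obs 4: x=0 → posterior Beta(14/3, 11/3)
obs 5: x=1 → posterior Beta(17/3, 11/3)
obs 6: x=1 → posterior Beta(20/3, 11/3)
obs 7: x=0 → posterior Beta(20/3, 14/3)
obs 8: x=1 → posterior Beta(23/3, 14/3)
obs 9: x=0 → posterior Beta(23/3, 17/3)
obs 10: x=0 → posterior Beta(23/3, 20/3)
obs 11: x=0 → posterior Beta(23/3, 23/3)
obs 12: x=1 → posterior Beta(26/3, 23/3)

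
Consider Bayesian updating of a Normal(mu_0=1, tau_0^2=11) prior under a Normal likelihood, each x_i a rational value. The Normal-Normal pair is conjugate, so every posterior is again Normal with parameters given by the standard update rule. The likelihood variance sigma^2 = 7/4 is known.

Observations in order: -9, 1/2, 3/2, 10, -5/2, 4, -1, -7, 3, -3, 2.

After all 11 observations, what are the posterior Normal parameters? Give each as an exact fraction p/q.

obs 1: x=-9 → posterior Normal(-389/51, 77/51)
obs 2: x=1/2 → posterior Normal(-367/95, 77/95)
obs 3: x=3/2 → posterior Normal(-301/139, 77/139)
obs 4: x=10 → posterior Normal(139/183, 77/183)
obs 5: x=-5/2 → posterior Normal(29/227, 77/227)
obs 6: x=4 → posterior Normal(205/271, 77/271)
obs 7: x=-1 → posterior Normal(23/45, 11/45)
obs 8: x=-7 → posterior Normal(-147/359, 77/359)
obs 9: x=3 → posterior Normal(-15/403, 77/403)
obs 10: x=-3 → posterior Normal(-49/149, 77/447)
obs 11: x=2 → posterior Normal(-59/491, 77/491)

mu_0=-59/491, tau_0^2=77/491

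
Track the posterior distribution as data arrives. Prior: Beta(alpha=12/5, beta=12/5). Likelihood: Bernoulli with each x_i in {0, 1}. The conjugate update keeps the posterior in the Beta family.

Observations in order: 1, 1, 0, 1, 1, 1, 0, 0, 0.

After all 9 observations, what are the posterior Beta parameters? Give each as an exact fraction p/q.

obs 1: x=1 → posterior Beta(17/5, 12/5)
obs 2: x=1 → posterior Beta(22/5, 12/5)
obs 3: x=0 → posterior Beta(22/5, 17/5)
obs 4: x=1 → posterior Beta(27/5, 17/5)
obs 5: x=1 → posterior Beta(32/5, 17/5)
obs 6: x=1 → posterior Beta(37/5, 17/5)
obs 7: x=0 → posterior Beta(37/5, 22/5)
obs 8: x=0 → posterior Beta(37/5, 27/5)
obs 9: x=0 → posterior Beta(37/5, 32/5)

alpha=37/5, beta=32/5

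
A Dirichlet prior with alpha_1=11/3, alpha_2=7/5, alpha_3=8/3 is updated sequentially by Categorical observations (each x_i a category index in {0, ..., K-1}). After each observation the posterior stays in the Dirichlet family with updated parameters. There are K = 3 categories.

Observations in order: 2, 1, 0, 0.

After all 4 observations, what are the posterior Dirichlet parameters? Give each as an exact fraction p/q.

obs 1: x=2 → posterior Dirichlet(11/3, 7/5, 11/3)
obs 2: x=1 → posterior Dirichlet(11/3, 12/5, 11/3)
obs 3: x=0 → posterior Dirichlet(14/3, 12/5, 11/3)
obs 4: x=0 → posterior Dirichlet(17/3, 12/5, 11/3)

alpha_1=17/3, alpha_2=12/5, alpha_3=11/3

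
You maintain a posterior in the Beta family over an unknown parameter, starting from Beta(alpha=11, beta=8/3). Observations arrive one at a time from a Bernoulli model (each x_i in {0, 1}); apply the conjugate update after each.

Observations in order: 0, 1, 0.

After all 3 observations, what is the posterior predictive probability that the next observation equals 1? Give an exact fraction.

obs 1: x=0 → posterior Beta(11, 11/3)
obs 2: x=1 → posterior Beta(12, 11/3)
obs 3: x=0 → posterior Beta(12, 14/3)

18/25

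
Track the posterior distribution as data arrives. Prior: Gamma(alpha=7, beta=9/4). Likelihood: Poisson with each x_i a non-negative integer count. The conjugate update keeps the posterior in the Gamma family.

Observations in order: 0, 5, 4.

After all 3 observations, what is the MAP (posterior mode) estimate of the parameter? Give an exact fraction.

obs 1: x=0 → posterior Gamma(7, 13/4)
obs 2: x=5 → posterior Gamma(12, 17/4)
obs 3: x=4 → posterior Gamma(16, 21/4)

20/7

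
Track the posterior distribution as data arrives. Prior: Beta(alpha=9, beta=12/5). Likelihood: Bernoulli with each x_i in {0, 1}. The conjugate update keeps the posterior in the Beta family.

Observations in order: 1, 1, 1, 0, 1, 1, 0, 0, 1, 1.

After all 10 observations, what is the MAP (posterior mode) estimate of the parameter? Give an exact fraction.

75/97

obs 1: x=1 → posterior Beta(10, 12/5)
obs 2: x=1 → posterior Beta(11, 12/5)
obs 3: x=1 → posterior Beta(12, 12/5)
obs 4: x=0 → posterior Beta(12, 17/5)
obs 5: x=1 → posterior Beta(13, 17/5)
obs 6: x=1 → posterior Beta(14, 17/5)
obs 7: x=0 → posterior Beta(14, 22/5)
obs 8: x=0 → posterior Beta(14, 27/5)
obs 9: x=1 → posterior Beta(15, 27/5)
obs 10: x=1 → posterior Beta(16, 27/5)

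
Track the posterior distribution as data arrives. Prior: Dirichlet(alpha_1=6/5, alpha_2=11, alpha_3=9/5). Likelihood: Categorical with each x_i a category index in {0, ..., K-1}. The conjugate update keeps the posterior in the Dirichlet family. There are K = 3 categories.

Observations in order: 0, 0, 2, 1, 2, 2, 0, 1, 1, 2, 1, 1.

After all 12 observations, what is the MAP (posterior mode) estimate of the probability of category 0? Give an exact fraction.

obs 1: x=0 → posterior Dirichlet(11/5, 11, 9/5)
obs 2: x=0 → posterior Dirichlet(16/5, 11, 9/5)
obs 3: x=2 → posterior Dirichlet(16/5, 11, 14/5)
obs 4: x=1 → posterior Dirichlet(16/5, 12, 14/5)
obs 5: x=2 → posterior Dirichlet(16/5, 12, 19/5)
obs 6: x=2 → posterior Dirichlet(16/5, 12, 24/5)
obs 7: x=0 → posterior Dirichlet(21/5, 12, 24/5)
obs 8: x=1 → posterior Dirichlet(21/5, 13, 24/5)
obs 9: x=1 → posterior Dirichlet(21/5, 14, 24/5)
obs 10: x=2 → posterior Dirichlet(21/5, 14, 29/5)
obs 11: x=1 → posterior Dirichlet(21/5, 15, 29/5)
obs 12: x=1 → posterior Dirichlet(21/5, 16, 29/5)

16/115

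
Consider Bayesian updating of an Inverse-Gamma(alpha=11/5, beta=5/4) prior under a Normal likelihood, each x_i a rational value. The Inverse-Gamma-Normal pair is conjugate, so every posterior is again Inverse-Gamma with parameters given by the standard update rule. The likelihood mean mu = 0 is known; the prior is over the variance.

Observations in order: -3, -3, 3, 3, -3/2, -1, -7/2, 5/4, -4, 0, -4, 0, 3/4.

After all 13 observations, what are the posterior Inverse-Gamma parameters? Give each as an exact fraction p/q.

alpha=87/10, beta=705/16

obs 1: x=-3 → posterior Inverse-Gamma(27/10, 23/4)
obs 2: x=-3 → posterior Inverse-Gamma(16/5, 41/4)
obs 3: x=3 → posterior Inverse-Gamma(37/10, 59/4)
obs 4: x=3 → posterior Inverse-Gamma(21/5, 77/4)
obs 5: x=-3/2 → posterior Inverse-Gamma(47/10, 163/8)
obs 6: x=-1 → posterior Inverse-Gamma(26/5, 167/8)
obs 7: x=-7/2 → posterior Inverse-Gamma(57/10, 27)
obs 8: x=5/4 → posterior Inverse-Gamma(31/5, 889/32)
obs 9: x=-4 → posterior Inverse-Gamma(67/10, 1145/32)
obs 10: x=0 → posterior Inverse-Gamma(36/5, 1145/32)
obs 11: x=-4 → posterior Inverse-Gamma(77/10, 1401/32)
obs 12: x=0 → posterior Inverse-Gamma(41/5, 1401/32)
obs 13: x=3/4 → posterior Inverse-Gamma(87/10, 705/16)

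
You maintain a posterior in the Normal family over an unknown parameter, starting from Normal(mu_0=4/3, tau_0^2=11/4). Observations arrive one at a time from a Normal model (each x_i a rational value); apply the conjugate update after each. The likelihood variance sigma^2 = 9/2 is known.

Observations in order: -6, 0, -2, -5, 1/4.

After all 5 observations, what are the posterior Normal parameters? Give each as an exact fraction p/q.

mu_0=-465/292, tau_0^2=99/146

obs 1: x=-6 → posterior Normal(-42/29, 99/58)
obs 2: x=0 → posterior Normal(-21/20, 99/80)
obs 3: x=-2 → posterior Normal(-64/51, 33/34)
obs 4: x=-5 → posterior Normal(-119/62, 99/124)
obs 5: x=1/4 → posterior Normal(-465/292, 99/146)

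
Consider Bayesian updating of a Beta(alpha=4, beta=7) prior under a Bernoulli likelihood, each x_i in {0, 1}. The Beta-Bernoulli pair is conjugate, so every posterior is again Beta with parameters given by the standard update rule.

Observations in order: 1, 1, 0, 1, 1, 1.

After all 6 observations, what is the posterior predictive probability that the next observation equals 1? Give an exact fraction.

9/17

obs 1: x=1 → posterior Beta(5, 7)
obs 2: x=1 → posterior Beta(6, 7)
obs 3: x=0 → posterior Beta(6, 8)
obs 4: x=1 → posterior Beta(7, 8)
obs 5: x=1 → posterior Beta(8, 8)
obs 6: x=1 → posterior Beta(9, 8)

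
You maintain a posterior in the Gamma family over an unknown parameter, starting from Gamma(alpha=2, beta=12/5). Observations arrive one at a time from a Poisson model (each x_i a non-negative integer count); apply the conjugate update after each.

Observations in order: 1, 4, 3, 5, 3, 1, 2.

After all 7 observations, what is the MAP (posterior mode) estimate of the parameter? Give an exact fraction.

100/47

obs 1: x=1 → posterior Gamma(3, 17/5)
obs 2: x=4 → posterior Gamma(7, 22/5)
obs 3: x=3 → posterior Gamma(10, 27/5)
obs 4: x=5 → posterior Gamma(15, 32/5)
obs 5: x=3 → posterior Gamma(18, 37/5)
obs 6: x=1 → posterior Gamma(19, 42/5)
obs 7: x=2 → posterior Gamma(21, 47/5)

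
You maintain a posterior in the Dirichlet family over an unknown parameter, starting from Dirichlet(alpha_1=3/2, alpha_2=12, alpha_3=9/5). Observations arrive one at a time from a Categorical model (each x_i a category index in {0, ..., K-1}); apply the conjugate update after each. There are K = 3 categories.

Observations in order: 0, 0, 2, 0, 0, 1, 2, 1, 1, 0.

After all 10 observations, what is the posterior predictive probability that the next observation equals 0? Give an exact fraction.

obs 1: x=0 → posterior Dirichlet(5/2, 12, 9/5)
obs 2: x=0 → posterior Dirichlet(7/2, 12, 9/5)
obs 3: x=2 → posterior Dirichlet(7/2, 12, 14/5)
obs 4: x=0 → posterior Dirichlet(9/2, 12, 14/5)
obs 5: x=0 → posterior Dirichlet(11/2, 12, 14/5)
obs 6: x=1 → posterior Dirichlet(11/2, 13, 14/5)
obs 7: x=2 → posterior Dirichlet(11/2, 13, 19/5)
obs 8: x=1 → posterior Dirichlet(11/2, 14, 19/5)
obs 9: x=1 → posterior Dirichlet(11/2, 15, 19/5)
obs 10: x=0 → posterior Dirichlet(13/2, 15, 19/5)

65/253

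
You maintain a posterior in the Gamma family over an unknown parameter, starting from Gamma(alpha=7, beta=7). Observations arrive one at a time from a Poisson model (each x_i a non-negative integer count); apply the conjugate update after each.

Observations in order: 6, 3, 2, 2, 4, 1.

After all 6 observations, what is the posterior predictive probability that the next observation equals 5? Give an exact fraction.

obs 1: x=6 → posterior Gamma(13, 8)
obs 2: x=3 → posterior Gamma(16, 9)
obs 3: x=2 → posterior Gamma(18, 10)
obs 4: x=2 → posterior Gamma(20, 11)
obs 5: x=4 → posterior Gamma(24, 12)
obs 6: x=1 → posterior Gamma(25, 13)

119711995902215544739211498891745/3457347479354942203134433891975168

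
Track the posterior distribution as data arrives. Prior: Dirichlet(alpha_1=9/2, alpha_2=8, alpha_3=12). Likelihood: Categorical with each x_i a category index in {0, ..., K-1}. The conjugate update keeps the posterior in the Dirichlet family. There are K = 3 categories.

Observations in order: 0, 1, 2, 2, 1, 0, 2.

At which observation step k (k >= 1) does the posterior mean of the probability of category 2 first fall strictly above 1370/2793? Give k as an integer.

obs 1: x=0 → posterior Dirichlet(11/2, 8, 12)
obs 2: x=1 → posterior Dirichlet(11/2, 9, 12)
obs 3: x=2 → posterior Dirichlet(11/2, 9, 13)
obs 4: x=2 → posterior Dirichlet(11/2, 9, 14)
obs 5: x=1 → posterior Dirichlet(11/2, 10, 14)
obs 6: x=0 → posterior Dirichlet(13/2, 10, 14)
obs 7: x=2 → posterior Dirichlet(13/2, 10, 15)

k = 4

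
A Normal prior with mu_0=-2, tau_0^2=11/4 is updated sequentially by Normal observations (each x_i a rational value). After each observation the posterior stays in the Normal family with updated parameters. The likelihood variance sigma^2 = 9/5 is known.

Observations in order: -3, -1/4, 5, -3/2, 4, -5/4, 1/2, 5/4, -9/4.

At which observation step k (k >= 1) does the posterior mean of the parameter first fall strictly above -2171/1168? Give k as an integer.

k = 2

obs 1: x=-3 → posterior Normal(-237/91, 99/91)
obs 2: x=-1/4 → posterior Normal(-1003/584, 99/146)
obs 3: x=5 → posterior Normal(97/804, 33/67)
obs 4: x=-3/2 → posterior Normal(-233/1024, 99/256)
obs 5: x=4 → posterior Normal(647/1244, 99/311)
obs 6: x=-5/4 → posterior Normal(31/122, 33/122)
obs 7: x=1/2 → posterior Normal(241/842, 99/421)
obs 8: x=5/4 → posterior Normal(757/1904, 99/476)
obs 9: x=-9/4 → posterior Normal(131/1062, 11/59)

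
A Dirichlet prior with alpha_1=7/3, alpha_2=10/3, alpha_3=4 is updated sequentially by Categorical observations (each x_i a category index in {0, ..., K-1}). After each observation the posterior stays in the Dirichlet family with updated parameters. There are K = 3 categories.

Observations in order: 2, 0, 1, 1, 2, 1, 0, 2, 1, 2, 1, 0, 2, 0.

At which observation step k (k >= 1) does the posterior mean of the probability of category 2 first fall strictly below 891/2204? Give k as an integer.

obs 1: x=2 → posterior Dirichlet(7/3, 10/3, 5)
obs 2: x=0 → posterior Dirichlet(10/3, 10/3, 5)
obs 3: x=1 → posterior Dirichlet(10/3, 13/3, 5)
obs 4: x=1 → posterior Dirichlet(10/3, 16/3, 5)
obs 5: x=2 → posterior Dirichlet(10/3, 16/3, 6)
obs 6: x=1 → posterior Dirichlet(10/3, 19/3, 6)
obs 7: x=0 → posterior Dirichlet(13/3, 19/3, 6)
obs 8: x=2 → posterior Dirichlet(13/3, 19/3, 7)
obs 9: x=1 → posterior Dirichlet(13/3, 22/3, 7)
obs 10: x=2 → posterior Dirichlet(13/3, 22/3, 8)
obs 11: x=1 → posterior Dirichlet(13/3, 25/3, 8)
obs 12: x=0 → posterior Dirichlet(16/3, 25/3, 8)
obs 13: x=2 → posterior Dirichlet(16/3, 25/3, 9)
obs 14: x=0 → posterior Dirichlet(19/3, 25/3, 9)

k = 3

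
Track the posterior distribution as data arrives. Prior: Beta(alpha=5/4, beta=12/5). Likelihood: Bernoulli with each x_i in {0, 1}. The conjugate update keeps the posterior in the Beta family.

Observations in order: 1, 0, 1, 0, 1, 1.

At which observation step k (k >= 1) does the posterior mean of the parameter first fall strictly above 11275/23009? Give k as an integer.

obs 1: x=1 → posterior Beta(9/4, 12/5)
obs 2: x=0 → posterior Beta(9/4, 17/5)
obs 3: x=1 → posterior Beta(13/4, 17/5)
obs 4: x=0 → posterior Beta(13/4, 22/5)
obs 5: x=1 → posterior Beta(17/4, 22/5)
obs 6: x=1 → posterior Beta(21/4, 22/5)

k = 5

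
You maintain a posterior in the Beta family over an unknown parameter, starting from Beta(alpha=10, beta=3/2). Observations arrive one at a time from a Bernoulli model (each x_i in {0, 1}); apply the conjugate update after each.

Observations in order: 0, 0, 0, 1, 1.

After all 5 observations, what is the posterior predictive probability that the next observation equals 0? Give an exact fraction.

obs 1: x=0 → posterior Beta(10, 5/2)
obs 2: x=0 → posterior Beta(10, 7/2)
obs 3: x=0 → posterior Beta(10, 9/2)
obs 4: x=1 → posterior Beta(11, 9/2)
obs 5: x=1 → posterior Beta(12, 9/2)

3/11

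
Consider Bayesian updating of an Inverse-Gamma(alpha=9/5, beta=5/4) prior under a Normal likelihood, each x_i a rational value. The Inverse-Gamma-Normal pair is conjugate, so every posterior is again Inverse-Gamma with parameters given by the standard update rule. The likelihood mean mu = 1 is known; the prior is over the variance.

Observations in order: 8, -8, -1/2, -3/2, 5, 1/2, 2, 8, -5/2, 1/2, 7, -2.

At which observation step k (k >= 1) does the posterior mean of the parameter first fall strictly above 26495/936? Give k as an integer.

obs 1: x=8 → posterior Inverse-Gamma(23/10, 103/4)
obs 2: x=-8 → posterior Inverse-Gamma(14/5, 265/4)
obs 3: x=-1/2 → posterior Inverse-Gamma(33/10, 539/8)
obs 4: x=-3/2 → posterior Inverse-Gamma(19/5, 141/2)
obs 5: x=5 → posterior Inverse-Gamma(43/10, 157/2)
obs 6: x=1/2 → posterior Inverse-Gamma(24/5, 629/8)
obs 7: x=2 → posterior Inverse-Gamma(53/10, 633/8)
obs 8: x=8 → posterior Inverse-Gamma(29/5, 829/8)
obs 9: x=-5/2 → posterior Inverse-Gamma(63/10, 439/4)
obs 10: x=1/2 → posterior Inverse-Gamma(34/5, 879/8)
obs 11: x=7 → posterior Inverse-Gamma(73/10, 1023/8)
obs 12: x=-2 → posterior Inverse-Gamma(39/5, 1059/8)

k = 2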